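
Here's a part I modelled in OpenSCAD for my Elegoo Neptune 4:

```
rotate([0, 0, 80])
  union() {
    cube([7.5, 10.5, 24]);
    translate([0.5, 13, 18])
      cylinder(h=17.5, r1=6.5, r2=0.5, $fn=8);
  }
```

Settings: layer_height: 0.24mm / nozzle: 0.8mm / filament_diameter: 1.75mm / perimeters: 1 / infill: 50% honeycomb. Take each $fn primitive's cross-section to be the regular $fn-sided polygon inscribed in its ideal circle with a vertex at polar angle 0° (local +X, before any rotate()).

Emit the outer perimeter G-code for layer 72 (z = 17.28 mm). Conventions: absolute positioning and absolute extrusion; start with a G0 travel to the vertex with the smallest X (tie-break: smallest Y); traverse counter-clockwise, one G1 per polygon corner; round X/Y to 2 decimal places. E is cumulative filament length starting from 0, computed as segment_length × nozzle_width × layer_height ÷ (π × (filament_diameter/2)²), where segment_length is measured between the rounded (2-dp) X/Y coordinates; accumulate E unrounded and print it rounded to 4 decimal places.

G0 X-10.34 Y1.82 Z17.28
G1 X0.00 Y0.00 E0.8381
G1 X1.30 Y7.39 E1.4370
G1 X-9.04 Y9.21 E2.2751
G1 X-10.34 Y1.82 E2.8741

At z = 17.28 mm: the cube (footprint 7.5×10.5) is included at this height; the cone at (0.5, 13) is absent (z outside [18, 35.5]); Combining (union): only the 7.5×10.5 cube is present, so the union is just that shape — 1 connected region; (rotated 80° about Z; rotation is an isometry so areas/perimeters/island counts are preserved). The outline is a single polygon with 4 vertices. Extrusion per mm of travel: 0.8 × 0.24 / (π × 0.875²) = 0.079824. Accumulating E over each segment gives final E = 2.8741.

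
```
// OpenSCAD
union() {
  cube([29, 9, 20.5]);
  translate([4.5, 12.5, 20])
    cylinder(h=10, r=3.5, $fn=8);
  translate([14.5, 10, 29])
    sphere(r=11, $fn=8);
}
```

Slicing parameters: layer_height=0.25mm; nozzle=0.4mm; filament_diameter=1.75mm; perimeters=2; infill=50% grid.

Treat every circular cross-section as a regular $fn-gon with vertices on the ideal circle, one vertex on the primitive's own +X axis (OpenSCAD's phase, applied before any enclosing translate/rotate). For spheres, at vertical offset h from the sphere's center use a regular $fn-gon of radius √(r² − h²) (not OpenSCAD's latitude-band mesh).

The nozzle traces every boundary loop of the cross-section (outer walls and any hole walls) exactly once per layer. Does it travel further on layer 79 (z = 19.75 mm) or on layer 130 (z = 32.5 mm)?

Layer 79 (z = 19.75): the 29×9 cube contributes its full rectangle (perimeter 76.00 mm); the cylinder at (4.5, 12.5) does not reach this height (z outside [20, 30]); the sphere at (14.5, 10): section is a regular 8-gon, circumradius = √(r²−h²) = √(11²−9.25²) = 5.953 (perimeter = 2·8·5.953·sin(180°/8) = 36.45 mm); Merging all regions: the regions partially overlap (shared area 38.62 mm²), so the edge portions inside another operand are dropped and the merged outline is re-measured after clipping — boundary = 85.31 mm. So its perimeter = 85.31 mm. Layer 130 (z = 32.5): the cube is absent (z outside [0, 20.5]); the cylinder at (4.5, 12.5) is absent (z outside [20, 30]); the r=11 sphere at (14.5, 10) contributes a regular 8-gon of circumradius √(11²−3.5²) = 10.428 (perimeter = 2·8·10.428·sin(180°/8) = 63.85 mm); Combining (union): only the r=11 sphere at (14.5, 10) is present, so the union is just that shape — boundary = 63.85 mm. So its perimeter = 63.85 mm. Layer 79 is larger (85.31 vs 63.85 mm).

layer 79 (z = 19.75 mm)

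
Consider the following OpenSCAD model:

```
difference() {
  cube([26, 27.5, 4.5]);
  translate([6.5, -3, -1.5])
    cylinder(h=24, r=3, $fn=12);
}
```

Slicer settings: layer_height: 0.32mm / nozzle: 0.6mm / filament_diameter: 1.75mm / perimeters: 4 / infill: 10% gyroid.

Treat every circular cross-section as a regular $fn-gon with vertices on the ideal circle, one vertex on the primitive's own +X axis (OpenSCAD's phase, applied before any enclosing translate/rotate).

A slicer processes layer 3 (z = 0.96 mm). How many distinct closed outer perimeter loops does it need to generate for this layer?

At z = 0.96 mm: the cube is present — its section is the full 26×27.5 rectangle; the r=3 cylinder at (6.5, -3) gives a regular 12-gon of circumradius 3 (constant along its height); After the difference (first − rest): starting from the 26×27.5 cube, the r=3 cylinder at (6.5, -3) misses the remaining region (no effect) — 1 connected region. The result has 1 disconnected region.

1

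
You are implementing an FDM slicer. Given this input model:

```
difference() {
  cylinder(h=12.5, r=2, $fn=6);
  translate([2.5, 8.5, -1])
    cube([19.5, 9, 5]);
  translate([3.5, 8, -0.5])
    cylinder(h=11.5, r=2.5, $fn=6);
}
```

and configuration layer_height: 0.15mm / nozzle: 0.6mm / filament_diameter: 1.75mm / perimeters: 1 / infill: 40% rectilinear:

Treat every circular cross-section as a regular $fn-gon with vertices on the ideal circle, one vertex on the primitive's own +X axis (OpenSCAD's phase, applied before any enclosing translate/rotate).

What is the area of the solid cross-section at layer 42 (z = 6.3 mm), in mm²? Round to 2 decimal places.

At z = 6.3 mm: the r=2 cylinder gives a regular 6-gon of circumradius 2 (constant along its height) (area = (6/2)·2.000²·sin(360°/6) = 10.39 mm²); the cube at (2.5, 8.5) does not reach this height (z outside [-1, 4]); the r=2.5 cylinder at (3.5, 8) gives a regular 6-gon of circumradius 2.5 (constant along its height) (area = (6/2)·2.500²·sin(360°/6) = 16.24 mm²); Subtracting the remaining from the first: starting from the r=2 cylinder (10.39 mm²), the r=2.5 cylinder at (3.5, 8) misses the remaining region (no effect) — area = 10.39 mm². Overall, the cross-section is a single solid region. Net area = 10.39 mm².

10.39 mm²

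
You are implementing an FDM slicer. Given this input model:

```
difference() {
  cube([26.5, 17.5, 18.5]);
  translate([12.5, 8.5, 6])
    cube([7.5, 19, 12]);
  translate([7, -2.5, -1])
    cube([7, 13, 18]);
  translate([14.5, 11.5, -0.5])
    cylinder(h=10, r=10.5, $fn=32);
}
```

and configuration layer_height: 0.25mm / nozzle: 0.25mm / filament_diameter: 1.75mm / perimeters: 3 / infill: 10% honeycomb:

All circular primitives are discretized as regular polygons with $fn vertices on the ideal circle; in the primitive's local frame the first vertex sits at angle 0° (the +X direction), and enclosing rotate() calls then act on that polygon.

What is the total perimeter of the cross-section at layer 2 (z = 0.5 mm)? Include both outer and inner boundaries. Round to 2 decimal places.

At z = 0.5 mm: the 26.5×17.5 cube contributes its full rectangle (perimeter 88.00 mm); the cube at (12.5, 8.5) is absent (z outside [6, 18]); the cube at (7, -2.5) (footprint 7×13) is included at this height (perimeter 40.00 mm); the cylinder at (14.5, 11.5): section is a regular 32-gon, circumradius r=10.5 (perimeter = 2·32·10.500·sin(180°/32) = 65.87 mm); Subtracting the remaining from the first: starting from the 26.5×17.5 cube, the 7×13 cube at (7, -2.5) partially overlaps it — only the 73.50 mm² overlap (of its 91.00 mm²) is removed, clipping the outline; the r=10.5 cylinder at (14.5, 11.5) partially overlaps it — only the 231.51 mm² overlap (of its 344.14 mm²) is removed, clipping the outline — boundary = 106.89 mm. Overall, the cross-section has 2 separate islands. Total boundary length (outer) = 106.89 mm.

106.89 mm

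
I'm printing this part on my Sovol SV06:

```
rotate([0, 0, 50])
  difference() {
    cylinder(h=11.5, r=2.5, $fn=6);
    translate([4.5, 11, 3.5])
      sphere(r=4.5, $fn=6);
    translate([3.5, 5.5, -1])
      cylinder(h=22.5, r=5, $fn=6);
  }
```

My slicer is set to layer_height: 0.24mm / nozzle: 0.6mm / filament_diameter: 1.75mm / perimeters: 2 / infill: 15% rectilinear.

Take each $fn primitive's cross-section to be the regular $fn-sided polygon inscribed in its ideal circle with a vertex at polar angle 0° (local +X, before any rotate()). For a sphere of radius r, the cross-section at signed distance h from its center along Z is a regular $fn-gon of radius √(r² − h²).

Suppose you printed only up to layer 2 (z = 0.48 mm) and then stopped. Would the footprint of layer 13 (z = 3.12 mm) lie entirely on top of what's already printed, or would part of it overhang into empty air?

Compare the two slices. At z = 0.48: the cylinder: section is a regular 6-gon, circumradius r=2.5 (area = (6/2)·2.500²·sin(360°/6) = 16.24 mm²); the r=4.5 sphere at (4.5, 11) slices to a regular 6-gon of circumradius 3.336 (√(r²−h²) with h=3.02 from center) (area = (6/2)·3.336²·sin(360°/6) = 28.92 mm²); the cylinder at (3.5, 5.5): section is a regular 6-gon, circumradius r=5 (area = (6/2)·5.000²·sin(360°/6) = 64.95 mm²); Subtracting the remaining from the first: starting from the r=2.5 cylinder (16.24 mm²), the r=4.5 sphere at (4.5, 11) misses the remaining region (no effect); the r=5 cylinder at (3.5, 5.5) partially overlaps it — only the 0.82 mm² overlap (of its 64.95 mm²) is removed, clipping the outline — area = 15.42 mm²; (rotated 50° about Z; rotation is an isometry so areas/perimeters/island counts are preserved). At z = 3.12: the r=2.5 cylinder gives a regular 6-gon of circumradius 2.5 (constant along its height) (area = (6/2)·2.500²·sin(360°/6) = 16.24 mm²); the r=4.5 sphere at (4.5, 11) contributes a regular 6-gon of circumradius √(4.5²−0.38²) = 4.484 (area = (6/2)·4.484²·sin(360°/6) = 52.24 mm²); the r=5 cylinder at (3.5, 5.5) contributes a regular 6-gon of circumradius 5 (area = (6/2)·5.000²·sin(360°/6) = 64.95 mm²); Subtracting the remaining from the first: starting from the r=2.5 cylinder (16.24 mm²), the r=4.5 sphere at (4.5, 11) misses the remaining region (no effect); the r=5 cylinder at (3.5, 5.5) partially overlaps it — only the 0.82 mm² overlap (of its 64.95 mm²) is removed, clipping the outline — area = 15.42 mm²; (rotated 50° about Z; rotation is an isometry so areas/perimeters/island counts are preserved). Checking containment: the cross-section at z = 3.12 is a subset of the cross-section at z = 0.48.

entirely on top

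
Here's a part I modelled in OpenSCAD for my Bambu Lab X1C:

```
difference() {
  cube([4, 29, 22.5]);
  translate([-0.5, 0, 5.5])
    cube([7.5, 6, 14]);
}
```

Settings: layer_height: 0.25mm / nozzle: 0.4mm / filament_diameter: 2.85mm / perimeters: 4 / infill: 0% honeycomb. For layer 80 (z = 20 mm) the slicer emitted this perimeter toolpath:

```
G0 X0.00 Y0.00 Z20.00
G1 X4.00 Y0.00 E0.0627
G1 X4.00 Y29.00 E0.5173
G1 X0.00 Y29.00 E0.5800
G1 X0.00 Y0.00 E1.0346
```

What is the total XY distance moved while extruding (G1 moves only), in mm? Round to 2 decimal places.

Sum the Euclidean lengths of each G1 segment: total = 66.00 mm.

66.00 mm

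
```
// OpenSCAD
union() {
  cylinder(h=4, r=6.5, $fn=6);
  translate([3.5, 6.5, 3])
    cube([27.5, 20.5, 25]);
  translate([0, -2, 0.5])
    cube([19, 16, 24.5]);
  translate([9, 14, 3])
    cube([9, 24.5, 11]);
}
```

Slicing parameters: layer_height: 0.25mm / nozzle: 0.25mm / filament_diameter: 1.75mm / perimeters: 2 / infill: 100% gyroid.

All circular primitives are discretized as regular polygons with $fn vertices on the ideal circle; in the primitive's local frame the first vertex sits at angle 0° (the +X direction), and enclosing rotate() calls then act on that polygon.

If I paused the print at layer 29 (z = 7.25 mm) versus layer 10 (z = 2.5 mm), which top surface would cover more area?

Layer 29 (z = 7.25): the cylinder is not intersected at this z (z outside [0, 4]); the cube at (3.5, 6.5) is present — its section is the full 27.5×20.5 rectangle (area 563.75 mm²); the 19×16 cube at (0, -2) contributes its full rectangle (area 304.00 mm²); the cube at (9, 14) (footprint 9×24.5) is included at this height (area 220.50 mm²); Combining (union): the regions partially overlap — summed areas 1088.25 mm² minus the doubly-counted overlap 233.25 mm² gives 855.00 mm² — area = 855.00 mm². So its area = 855.00 mm². Layer 10 (z = 2.5): the cylinder: section is a regular 6-gon, circumradius r=6.5 (area = (6/2)·6.500²·sin(360°/6) = 109.77 mm²); the cube at (3.5, 6.5) is not intersected at this z (z outside [3, 28]); the 19×16 cube at (0, -2) contributes its full rectangle (area 304.00 mm²); the cube at (9, 14) is not intersected at this z (z outside [3, 14]); Taking the union: the regions partially overlap — summed areas 413.77 mm² minus the doubly-counted overlap 39.29 mm² gives 374.48 mm² — area = 374.48 mm². So its area = 374.48 mm². Layer 29 is larger (855.00 vs 374.48 mm²).

layer 29 (z = 7.25 mm)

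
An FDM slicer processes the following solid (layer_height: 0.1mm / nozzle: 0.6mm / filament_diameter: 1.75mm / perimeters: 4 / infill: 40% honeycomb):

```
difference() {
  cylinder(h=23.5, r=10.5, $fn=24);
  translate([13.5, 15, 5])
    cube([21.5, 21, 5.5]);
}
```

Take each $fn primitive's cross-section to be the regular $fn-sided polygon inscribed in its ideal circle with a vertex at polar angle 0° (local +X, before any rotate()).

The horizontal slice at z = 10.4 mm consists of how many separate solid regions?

1

At z = 10.4 mm: the r=10.5 cylinder contributes a regular 24-gon of circumradius 10.5; the 21.5×21 cube at (13.5, 15) contributes its full rectangle; Taking the first minus the rest: starting from the r=10.5 cylinder, the 21.5×21 cube at (13.5, 15) misses the remaining region (no effect) — 1 connected region. The result has 1 disconnected region.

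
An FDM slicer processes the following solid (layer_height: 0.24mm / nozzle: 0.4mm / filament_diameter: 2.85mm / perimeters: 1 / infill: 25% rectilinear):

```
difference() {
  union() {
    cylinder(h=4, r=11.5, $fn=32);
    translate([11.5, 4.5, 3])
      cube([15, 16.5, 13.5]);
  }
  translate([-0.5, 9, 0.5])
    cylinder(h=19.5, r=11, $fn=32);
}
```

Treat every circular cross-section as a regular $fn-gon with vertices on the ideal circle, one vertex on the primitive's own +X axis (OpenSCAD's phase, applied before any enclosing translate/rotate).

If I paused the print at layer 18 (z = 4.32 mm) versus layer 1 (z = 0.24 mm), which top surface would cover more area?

layer 1 (z = 0.24 mm)

Layer 18 (z = 4.32): the cylinder is not intersected at this z (z outside [0, 4]); the cube at (11.5, 4.5) (footprint 15×16.5) is included at this height (area 247.50 mm²); Combining (union): only the 15×16.5 cube at (11.5, 4.5) is present, so the union is just that shape — area = 247.50 mm²; the r=11 cylinder at (-0.5, 9) gives a regular 32-gon of circumradius 11 (constant along its height) (area = (32/2)·11.000²·sin(360°/32) = 377.69 mm²); Subtracting the remaining from the first: starting from the result so far (247.50 mm²), the r=11 cylinder at (-0.5, 9) misses the remaining region (no effect) — area = 247.50 mm². So its area = 247.50 mm². Layer 1 (z = 0.24): the cylinder: section is a regular 32-gon, circumradius r=11.5 (area = (32/2)·11.500²·sin(360°/32) = 412.81 mm²); the cube at (11.5, 4.5) is absent (z outside [3, 16.5]); Taking the union: only the r=11.5 cylinder is present, so the union is just that shape — area = 412.81 mm²; the cylinder at (-0.5, 9) is absent (z outside [0.5, 20]); Subtracting the remaining from the first: none of the subtracted shapes is present at this height, so the result so far is unchanged — area = 412.81 mm². So its area = 412.81 mm². Layer 1 is larger (412.81 vs 247.50 mm²).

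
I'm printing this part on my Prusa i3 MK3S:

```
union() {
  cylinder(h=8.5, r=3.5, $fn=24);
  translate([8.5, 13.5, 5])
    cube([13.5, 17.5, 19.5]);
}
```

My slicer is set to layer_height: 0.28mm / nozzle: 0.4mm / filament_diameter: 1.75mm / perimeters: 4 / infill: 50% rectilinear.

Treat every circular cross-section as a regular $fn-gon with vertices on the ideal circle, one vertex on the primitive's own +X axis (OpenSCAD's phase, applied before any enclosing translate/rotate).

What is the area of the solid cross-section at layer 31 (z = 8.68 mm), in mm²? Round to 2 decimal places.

236.25 mm²

At z = 8.68 mm: the cylinder does not reach this height (z outside [0, 8.5]); the 13.5×17.5 cube at (8.5, 13.5) contributes its full rectangle (area 236.25 mm²); Combining (union): only the 13.5×17.5 cube at (8.5, 13.5) is present, so the union is just that shape — area = 236.25 mm². Overall, the cross-section is a single solid region. Net area = 236.25 mm².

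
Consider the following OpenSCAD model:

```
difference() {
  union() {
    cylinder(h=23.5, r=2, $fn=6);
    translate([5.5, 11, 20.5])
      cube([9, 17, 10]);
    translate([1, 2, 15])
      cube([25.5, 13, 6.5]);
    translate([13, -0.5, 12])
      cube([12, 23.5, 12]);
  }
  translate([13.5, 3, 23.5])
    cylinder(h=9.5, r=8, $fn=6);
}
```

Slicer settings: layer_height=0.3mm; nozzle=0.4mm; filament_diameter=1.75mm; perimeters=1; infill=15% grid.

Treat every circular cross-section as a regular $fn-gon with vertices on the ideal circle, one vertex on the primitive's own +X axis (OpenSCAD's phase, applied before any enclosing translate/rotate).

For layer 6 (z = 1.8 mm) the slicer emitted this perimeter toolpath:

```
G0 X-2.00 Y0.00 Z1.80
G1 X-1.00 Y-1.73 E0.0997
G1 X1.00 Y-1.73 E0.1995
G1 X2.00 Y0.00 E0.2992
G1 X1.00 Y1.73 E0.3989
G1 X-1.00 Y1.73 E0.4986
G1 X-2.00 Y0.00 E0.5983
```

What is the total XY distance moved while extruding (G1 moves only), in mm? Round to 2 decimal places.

Sum the Euclidean lengths of each G1 segment: total = 11.99 mm.

11.99 mm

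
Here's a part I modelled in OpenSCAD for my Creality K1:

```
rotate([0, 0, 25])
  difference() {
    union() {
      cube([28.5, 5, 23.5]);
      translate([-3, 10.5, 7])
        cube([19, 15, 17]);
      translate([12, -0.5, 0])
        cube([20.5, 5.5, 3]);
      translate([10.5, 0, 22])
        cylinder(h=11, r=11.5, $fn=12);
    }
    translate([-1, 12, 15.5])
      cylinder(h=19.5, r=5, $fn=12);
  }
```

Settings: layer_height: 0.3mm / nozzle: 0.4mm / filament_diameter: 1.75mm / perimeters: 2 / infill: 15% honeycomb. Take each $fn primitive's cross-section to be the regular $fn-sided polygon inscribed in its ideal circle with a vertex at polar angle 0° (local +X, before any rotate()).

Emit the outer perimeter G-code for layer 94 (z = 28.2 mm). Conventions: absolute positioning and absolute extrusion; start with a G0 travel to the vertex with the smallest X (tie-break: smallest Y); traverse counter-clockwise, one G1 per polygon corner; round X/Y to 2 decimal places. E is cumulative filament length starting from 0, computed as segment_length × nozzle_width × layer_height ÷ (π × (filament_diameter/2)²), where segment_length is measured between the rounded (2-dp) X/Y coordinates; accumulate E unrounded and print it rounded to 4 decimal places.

At z = 28.2 mm: the cube is not intersected at this z (z outside [0, 23.5]); the cube at (-3, 10.5) is not intersected at this z (z outside [7, 24]); the cube at (12, -0.5) does not reach this height (z outside [0, 3]); the r=11.5 cylinder at (10.5, 0) contributes a regular 12-gon of circumradius 11.5; Taking the union: only the r=11.5 cylinder at (10.5, 0) is present, so the union is just that shape — 1 connected region; the r=5 cylinder at (-1, 12) gives a regular 12-gon of circumradius 5 (constant along its height); Taking the first minus the rest: starting from the result so far, the r=5 cylinder at (-1, 12) misses the remaining region (no effect) — 1 connected region; (rotated 25° about Z; rotation is an isometry so areas/perimeters/island counts are preserved). The outline is a single polygon with 12 vertices. Extrusion per mm of travel: 0.4 × 0.3 / (π × 0.875²) = 0.049890. Accumulating E over each segment gives final E = 3.5639.

G0 X-1.94 Y5.44 Z28.20
G1 X-0.91 Y-0.42 E0.2968
G1 X2.92 Y-4.98 E0.5939
G1 X8.51 Y-7.02 E0.8908
G1 X14.38 Y-5.99 E1.1881
G1 X18.94 Y-2.16 E1.4852
G1 X20.97 Y3.44 E1.7824
G1 X19.94 Y9.30 E2.0793
G1 X16.11 Y13.86 E2.3764
G1 X10.52 Y15.89 E2.6731
G1 X4.66 Y14.86 E2.9699
G1 X0.10 Y11.03 E3.2670
G1 X-1.94 Y5.44 E3.5639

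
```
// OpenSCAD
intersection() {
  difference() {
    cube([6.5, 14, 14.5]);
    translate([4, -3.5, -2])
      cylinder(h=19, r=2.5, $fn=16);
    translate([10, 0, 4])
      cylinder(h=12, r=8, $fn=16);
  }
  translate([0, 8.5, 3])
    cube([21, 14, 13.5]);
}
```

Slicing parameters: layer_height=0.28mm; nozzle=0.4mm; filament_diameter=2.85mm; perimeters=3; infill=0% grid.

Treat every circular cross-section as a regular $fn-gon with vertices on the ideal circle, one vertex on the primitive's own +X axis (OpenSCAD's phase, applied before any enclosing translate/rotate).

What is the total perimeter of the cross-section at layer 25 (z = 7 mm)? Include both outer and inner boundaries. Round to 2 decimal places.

At z = 7 mm: the 6.5×14 cube contributes its full rectangle (perimeter 41.00 mm); the r=2.5 cylinder at (4, -3.5) gives a regular 16-gon of circumradius 2.5 (constant along its height) (perimeter = 2·16·2.500·sin(180°/16) = 15.61 mm); the cylinder at (10, 0): section is a regular 16-gon, circumradius r=8 (perimeter = 2·16·8.000·sin(180°/16) = 49.94 mm); Subtracting the remaining from the first: starting from the 6.5×14 cube, the r=2.5 cylinder at (4, -3.5) misses the remaining region (no effect); the r=8 cylinder at (10, 0) partially overlaps it — only the 22.25 mm² overlap (of its 195.93 mm²) is removed, clipping the outline — boundary = 38.24 mm; the 21×14 cube at (0, 8.5) contributes its full rectangle (perimeter 70.00 mm); After intersecting: the 21×14 cube at (0, 8.5) partially overlaps that combined region; clipping to the common part keeps 35.75 mm² — boundary = 24.00 mm. Overall, the cross-section is a single solid region. Total boundary length (outer) = 24.00 mm.

24.00 mm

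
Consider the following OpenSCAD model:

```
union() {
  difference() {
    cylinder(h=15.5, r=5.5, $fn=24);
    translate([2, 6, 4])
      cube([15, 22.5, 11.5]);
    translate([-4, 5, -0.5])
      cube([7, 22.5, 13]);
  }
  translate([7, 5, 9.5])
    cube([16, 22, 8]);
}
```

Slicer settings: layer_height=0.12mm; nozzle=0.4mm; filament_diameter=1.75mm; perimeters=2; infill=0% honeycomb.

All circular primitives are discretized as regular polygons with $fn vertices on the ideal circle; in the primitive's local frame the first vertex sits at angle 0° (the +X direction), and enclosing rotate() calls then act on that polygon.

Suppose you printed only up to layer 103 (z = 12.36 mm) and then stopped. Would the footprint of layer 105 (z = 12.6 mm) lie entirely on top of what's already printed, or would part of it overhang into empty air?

Compare the two slices. At z = 12.36: the r=5.5 cylinder contributes a regular 24-gon of circumradius 5.5 (area = (24/2)·5.500²·sin(360°/24) = 93.95 mm²); the cube at (2, 6) (footprint 15×22.5) is included at this height (area 337.50 mm²); the 7×22.5 cube at (-4, 5) contributes its full rectangle (area 157.50 mm²); Subtracting the remaining from the first: starting from the r=5.5 cylinder (93.95 mm²), the 15×22.5 cube at (2, 6) misses the remaining region (no effect); the 7×22.5 cube at (-4, 5) partially overlaps it — only the 1.39 mm² overlap (of its 157.50 mm²) is removed, clipping the outline — area = 92.56 mm²; the 16×22 cube at (7, 5) contributes its full rectangle (area 352.00 mm²); Taking the union: the 2 present regions are separate (no shared area or edge), so areas and boundary lengths simply add and each stays a separate island — area = 444.56 mm². At z = 12.6: the r=5.5 cylinder contributes a regular 24-gon of circumradius 5.5 (area = (24/2)·5.500²·sin(360°/24) = 93.95 mm²); the cube at (2, 6) is present — its section is the full 15×22.5 rectangle (area 337.50 mm²); the cube at (-4, 5) is not intersected at this z (z outside [-0.5, 12.5]); Taking the first minus the rest: starting from the r=5.5 cylinder (93.95 mm²), the 15×22.5 cube at (2, 6) misses the remaining region (no effect) — area = 93.95 mm²; the cube at (7, 5) (footprint 16×22) is included at this height (area 352.00 mm²); Taking the union: the 2 present regions are separate (no shared area or edge), so areas and boundary lengths simply add and each stays a separate island — area = 445.95 mm². Checking containment: at z = 12.6 the cross-section extends beyond the z = 12.36 cross-section by about 1.39 mm².

part overhangs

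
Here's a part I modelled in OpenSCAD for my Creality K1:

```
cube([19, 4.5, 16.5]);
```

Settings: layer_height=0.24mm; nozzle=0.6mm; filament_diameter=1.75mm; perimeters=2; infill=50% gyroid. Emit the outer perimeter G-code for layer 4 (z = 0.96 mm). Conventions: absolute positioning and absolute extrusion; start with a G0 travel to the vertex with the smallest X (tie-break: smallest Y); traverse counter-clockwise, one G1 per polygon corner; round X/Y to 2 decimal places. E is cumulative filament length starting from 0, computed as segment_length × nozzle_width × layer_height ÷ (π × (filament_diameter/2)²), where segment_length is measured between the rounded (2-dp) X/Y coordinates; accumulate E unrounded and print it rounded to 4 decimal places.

G0 X0.00 Y0.00 Z0.96
G1 X19.00 Y0.00 E1.1375
G1 X19.00 Y4.50 E1.4069
G1 X0.00 Y4.50 E2.5444
G1 X0.00 Y0.00 E2.8138

At z = 0.96 mm: the cube (footprint 19×4.5) is included at this height. The outline is a single polygon with 4 vertices. Extrusion per mm of travel: 0.6 × 0.24 / (π × 0.875²) = 0.059868. Accumulating E over each segment gives final E = 2.8138.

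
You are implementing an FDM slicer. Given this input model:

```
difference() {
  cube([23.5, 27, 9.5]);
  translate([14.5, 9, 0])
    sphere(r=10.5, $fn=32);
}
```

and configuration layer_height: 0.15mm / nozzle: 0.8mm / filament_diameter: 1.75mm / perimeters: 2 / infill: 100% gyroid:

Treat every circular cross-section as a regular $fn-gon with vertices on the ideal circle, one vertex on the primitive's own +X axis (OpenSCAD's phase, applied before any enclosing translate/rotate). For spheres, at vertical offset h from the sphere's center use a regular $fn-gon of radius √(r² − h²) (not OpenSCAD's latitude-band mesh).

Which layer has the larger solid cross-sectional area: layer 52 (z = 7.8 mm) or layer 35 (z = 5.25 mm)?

Layer 52 (z = 7.8): the cube is present — its section is the full 23.5×27 rectangle (area 634.50 mm²); the r=10.5 sphere at (14.5, 9) contributes a regular 32-gon of circumradius √(10.5²−7.8²) = 7.029 (area = (32/2)·7.029²·sin(360°/32) = 154.23 mm²); Taking the first minus the rest: starting from the 23.5×27 cube (634.50 mm²), the r=10.5 sphere at (14.5, 9) lies wholly inside it (removes its full 154.23 mm² and its 44.10 mm outline becomes a hole wall) — area = 480.27 mm². So its area = 480.27 mm². Layer 35 (z = 5.25): the cube is present — its section is the full 23.5×27 rectangle (area 634.50 mm²); the r=10.5 sphere at (14.5, 9) contributes a regular 32-gon of circumradius √(10.5²−5.25²) = 9.093 (area = (32/2)·9.093²·sin(360°/32) = 258.10 mm²); After the difference (first − rest): starting from the 23.5×27 cube (634.50 mm²), the r=10.5 sphere at (14.5, 9) partially overlaps it — only the 257.93 mm² overlap (of its 258.10 mm²) is removed, clipping the outline — area = 376.57 mm². So its area = 376.57 mm². Layer 52 is larger (480.27 vs 376.57 mm²).

layer 52 (z = 7.8 mm)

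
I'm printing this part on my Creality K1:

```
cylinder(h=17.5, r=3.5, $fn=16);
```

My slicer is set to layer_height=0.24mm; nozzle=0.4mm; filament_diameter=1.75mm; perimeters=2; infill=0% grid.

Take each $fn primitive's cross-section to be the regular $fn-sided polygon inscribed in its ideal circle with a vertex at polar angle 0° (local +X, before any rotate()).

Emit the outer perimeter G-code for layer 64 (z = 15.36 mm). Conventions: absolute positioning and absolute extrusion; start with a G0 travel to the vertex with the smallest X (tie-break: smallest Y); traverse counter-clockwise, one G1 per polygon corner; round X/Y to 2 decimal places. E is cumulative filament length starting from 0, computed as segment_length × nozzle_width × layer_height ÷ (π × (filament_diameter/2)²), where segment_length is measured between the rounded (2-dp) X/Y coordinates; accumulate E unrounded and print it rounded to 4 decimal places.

G0 X-3.50 Y0.00 Z15.36
G1 X-3.23 Y-1.34 E0.0546
G1 X-2.47 Y-2.47 E0.1089
G1 X-1.34 Y-3.23 E0.1633
G1 X0.00 Y-3.50 E0.2178
G1 X1.34 Y-3.23 E0.2724
G1 X2.47 Y-2.47 E0.3267
G1 X3.23 Y-1.34 E0.3811
G1 X3.50 Y0.00 E0.4356
G1 X3.23 Y1.34 E0.4902
G1 X2.47 Y2.47 E0.5445
G1 X1.34 Y3.23 E0.5989
G1 X0.00 Y3.50 E0.6535
G1 X-1.34 Y3.23 E0.7080
G1 X-2.47 Y2.47 E0.7624
G1 X-3.23 Y1.34 E0.8167
G1 X-3.50 Y0.00 E0.8713

At z = 15.36 mm: the r=3.5 cylinder gives a regular 16-gon of circumradius 3.5 (constant along its height). The outline is a single polygon with 16 vertices. Extrusion per mm of travel: 0.4 × 0.24 / (π × 0.875²) = 0.039912. Accumulating E over each segment gives final E = 0.8713.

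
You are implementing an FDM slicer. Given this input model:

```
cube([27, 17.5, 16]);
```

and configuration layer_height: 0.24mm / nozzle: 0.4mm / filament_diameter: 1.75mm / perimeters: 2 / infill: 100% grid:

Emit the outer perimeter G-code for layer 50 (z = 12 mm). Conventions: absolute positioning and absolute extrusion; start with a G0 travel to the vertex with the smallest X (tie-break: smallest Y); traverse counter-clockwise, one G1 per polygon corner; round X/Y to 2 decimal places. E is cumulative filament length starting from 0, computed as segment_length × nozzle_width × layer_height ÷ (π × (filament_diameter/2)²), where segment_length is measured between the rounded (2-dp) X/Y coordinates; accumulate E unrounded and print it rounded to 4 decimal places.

At z = 12 mm: the cube is present — its section is the full 27×17.5 rectangle. The outline is a single polygon with 4 vertices. Extrusion per mm of travel: 0.4 × 0.24 / (π × 0.875²) = 0.039912. Accumulating E over each segment gives final E = 3.5522.

G0 X0.00 Y0.00 Z12.00
G1 X27.00 Y0.00 E1.0776
G1 X27.00 Y17.50 E1.7761
G1 X0.00 Y17.50 E2.8537
G1 X0.00 Y0.00 E3.5522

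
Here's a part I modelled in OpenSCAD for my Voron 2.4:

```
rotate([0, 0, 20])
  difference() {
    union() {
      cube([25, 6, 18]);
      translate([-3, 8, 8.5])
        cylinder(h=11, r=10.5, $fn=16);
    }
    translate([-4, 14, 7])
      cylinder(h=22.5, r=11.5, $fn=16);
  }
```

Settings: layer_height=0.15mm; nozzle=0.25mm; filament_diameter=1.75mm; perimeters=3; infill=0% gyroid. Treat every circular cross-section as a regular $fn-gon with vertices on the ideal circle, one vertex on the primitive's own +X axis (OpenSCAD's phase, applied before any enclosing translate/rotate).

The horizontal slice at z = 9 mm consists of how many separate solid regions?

1

At z = 9 mm: the 25×6 cube contributes its full rectangle; the r=10.5 cylinder at (-3, 8) contributes a regular 16-gon of circumradius 10.5; Taking the union: the regions partially overlap (shared area 35.18 mm²), so overlapping operands fuse into one piece — 1 connected region; the cylinder at (-4, 14): section is a regular 16-gon, circumradius r=11.5; Taking the first minus the rest: starting from that combined region, the r=11.5 cylinder at (-4, 14) partially overlaps it — only the 239.17 mm² overlap (of its 404.88 mm²) is removed, clipping the outline — 1 connected region; (whole slice rotated 20° about Z — lengths, areas and connectivity unchanged). The result has 1 disconnected region.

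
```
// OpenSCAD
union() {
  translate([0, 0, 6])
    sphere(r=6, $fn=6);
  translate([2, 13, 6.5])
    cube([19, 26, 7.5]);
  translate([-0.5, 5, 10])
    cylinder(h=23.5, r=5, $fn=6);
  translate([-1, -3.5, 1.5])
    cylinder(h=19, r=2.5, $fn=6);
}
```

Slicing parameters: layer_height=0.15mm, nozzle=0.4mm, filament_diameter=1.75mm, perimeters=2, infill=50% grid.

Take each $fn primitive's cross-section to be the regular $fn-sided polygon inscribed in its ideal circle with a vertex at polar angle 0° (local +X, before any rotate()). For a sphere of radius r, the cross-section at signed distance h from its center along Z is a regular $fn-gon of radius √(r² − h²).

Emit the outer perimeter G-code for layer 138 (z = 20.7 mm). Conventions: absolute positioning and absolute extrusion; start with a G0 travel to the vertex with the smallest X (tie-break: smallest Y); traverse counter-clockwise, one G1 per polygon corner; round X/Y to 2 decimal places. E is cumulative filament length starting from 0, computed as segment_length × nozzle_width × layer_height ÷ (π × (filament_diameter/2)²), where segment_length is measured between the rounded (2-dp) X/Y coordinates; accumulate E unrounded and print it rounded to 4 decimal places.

At z = 20.7 mm: the sphere is not intersected at this z (|z−center|=14.700 > r=6); the cube at (2, 13) is absent (z outside [6.5, 14]); the r=5 cylinder at (-0.5, 5) contributes a regular 6-gon of circumradius 5; the cylinder at (-1, -3.5) is absent (z outside [1.5, 20.5]); Combining (union): only the r=5 cylinder at (-0.5, 5) is present, so the union is just that shape — 1 connected region. The outline is a single polygon with 6 vertices. Extrusion per mm of travel: 0.4 × 0.15 / (π × 0.875²) = 0.024945. Accumulating E over each segment gives final E = 0.7483.

G0 X-5.50 Y5.00 Z20.70
G1 X-3.00 Y0.67 E0.1247
G1 X2.00 Y0.67 E0.2494
G1 X4.50 Y5.00 E0.3742
G1 X2.00 Y9.33 E0.4989
G1 X-3.00 Y9.33 E0.6236
G1 X-5.50 Y5.00 E0.7483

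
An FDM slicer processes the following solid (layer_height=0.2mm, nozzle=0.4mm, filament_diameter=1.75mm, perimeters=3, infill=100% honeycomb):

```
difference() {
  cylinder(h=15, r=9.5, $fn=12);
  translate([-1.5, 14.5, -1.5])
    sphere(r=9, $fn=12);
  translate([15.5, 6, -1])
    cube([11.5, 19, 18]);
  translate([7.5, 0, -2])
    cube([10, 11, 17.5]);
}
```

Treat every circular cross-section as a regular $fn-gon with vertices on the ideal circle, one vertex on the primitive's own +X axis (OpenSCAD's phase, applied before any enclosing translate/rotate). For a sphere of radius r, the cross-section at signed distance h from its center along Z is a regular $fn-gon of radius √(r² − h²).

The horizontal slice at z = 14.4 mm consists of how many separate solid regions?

1

At z = 14.4 mm: the cylinder: section is a regular 12-gon, circumradius r=9.5; the sphere at (-1.5, 14.5) is absent (|z−center|=15.900 > r=9); the cube at (15.5, 6) (footprint 11.5×19) is included at this height; the cube at (7.5, 0) (footprint 10×11) is included at this height; Subtracting the remaining from the first: starting from the r=9.5 cylinder, the 11.5×19 cube at (15.5, 6) misses the remaining region (no effect); the 10×11 cube at (7.5, 0) partially overlaps it — only the 6.74 mm² overlap (of its 110.00 mm²) is removed, clipping the outline — 1 connected region. The result has 1 disconnected region.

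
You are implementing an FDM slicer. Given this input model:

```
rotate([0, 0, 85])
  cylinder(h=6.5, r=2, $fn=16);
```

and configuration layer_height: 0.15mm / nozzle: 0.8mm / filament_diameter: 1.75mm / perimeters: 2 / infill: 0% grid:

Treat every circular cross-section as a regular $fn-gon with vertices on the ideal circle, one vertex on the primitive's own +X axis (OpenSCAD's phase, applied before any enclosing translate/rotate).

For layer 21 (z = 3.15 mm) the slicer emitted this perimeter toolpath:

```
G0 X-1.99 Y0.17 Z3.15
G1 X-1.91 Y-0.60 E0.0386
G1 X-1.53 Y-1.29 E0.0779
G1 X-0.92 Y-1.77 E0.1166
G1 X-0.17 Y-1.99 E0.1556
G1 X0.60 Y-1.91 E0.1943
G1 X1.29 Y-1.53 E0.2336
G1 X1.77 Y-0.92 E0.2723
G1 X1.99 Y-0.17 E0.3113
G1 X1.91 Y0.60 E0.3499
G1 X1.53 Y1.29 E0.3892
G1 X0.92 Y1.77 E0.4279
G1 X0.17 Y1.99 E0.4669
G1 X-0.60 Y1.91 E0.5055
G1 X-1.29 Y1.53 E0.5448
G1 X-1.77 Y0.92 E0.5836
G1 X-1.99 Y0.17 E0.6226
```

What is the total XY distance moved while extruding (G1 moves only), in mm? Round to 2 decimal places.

Sum the Euclidean lengths of each G1 segment: total = 12.48 mm.

12.48 mm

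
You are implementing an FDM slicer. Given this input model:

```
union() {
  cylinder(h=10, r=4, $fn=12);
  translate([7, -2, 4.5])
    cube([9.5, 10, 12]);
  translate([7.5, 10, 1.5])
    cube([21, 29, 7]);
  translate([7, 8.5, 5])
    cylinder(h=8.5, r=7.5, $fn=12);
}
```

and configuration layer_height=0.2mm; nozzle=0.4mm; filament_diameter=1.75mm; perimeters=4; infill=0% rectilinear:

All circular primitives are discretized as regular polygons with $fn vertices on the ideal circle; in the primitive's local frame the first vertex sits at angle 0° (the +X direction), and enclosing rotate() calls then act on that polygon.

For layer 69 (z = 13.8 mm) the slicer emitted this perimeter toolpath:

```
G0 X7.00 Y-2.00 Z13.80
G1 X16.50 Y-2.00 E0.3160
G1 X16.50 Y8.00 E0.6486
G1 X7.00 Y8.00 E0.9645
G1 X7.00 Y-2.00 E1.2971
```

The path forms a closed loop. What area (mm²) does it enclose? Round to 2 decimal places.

95.00 mm²

Apply the shoelace formula to the sequence of (X, Y) vertices; enclosed area = 95.00 mm².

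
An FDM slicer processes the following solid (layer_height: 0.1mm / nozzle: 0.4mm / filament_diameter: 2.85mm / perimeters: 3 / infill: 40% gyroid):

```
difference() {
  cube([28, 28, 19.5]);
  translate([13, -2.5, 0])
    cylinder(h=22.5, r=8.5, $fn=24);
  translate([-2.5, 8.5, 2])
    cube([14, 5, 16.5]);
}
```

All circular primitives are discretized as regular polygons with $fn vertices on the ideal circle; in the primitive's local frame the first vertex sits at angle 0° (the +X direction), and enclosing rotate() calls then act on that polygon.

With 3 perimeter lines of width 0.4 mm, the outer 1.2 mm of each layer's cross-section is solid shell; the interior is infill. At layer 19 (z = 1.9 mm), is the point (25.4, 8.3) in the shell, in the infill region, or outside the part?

At z = 1.9 mm: the cube (footprint 28×28) is included at this height; the cylinder at (13, -2.5): section is a regular 24-gon, circumradius r=8.5; the cube at (-2.5, 8.5) is not intersected at this z (z outside [2, 18.5]); After the difference (first − rest): starting from the 28×28 cube, the r=8.5 cylinder at (13, -2.5) partially overlaps it — only the 70.55 mm² overlap (of its 224.40 mm²) is removed, clipping the outline — 1 connected region. Overall, the cross-section is a single solid region. The nearest boundary edge runs (28.00, 28.00)→(28.00, 0.00); distance from the point to it = 2.60 mm. The point is inside the cross-section and 2.60 mm from the nearest boundary — more than the 1.2 mm shell width (3 × 0.4), so it's in the infill interior.

infill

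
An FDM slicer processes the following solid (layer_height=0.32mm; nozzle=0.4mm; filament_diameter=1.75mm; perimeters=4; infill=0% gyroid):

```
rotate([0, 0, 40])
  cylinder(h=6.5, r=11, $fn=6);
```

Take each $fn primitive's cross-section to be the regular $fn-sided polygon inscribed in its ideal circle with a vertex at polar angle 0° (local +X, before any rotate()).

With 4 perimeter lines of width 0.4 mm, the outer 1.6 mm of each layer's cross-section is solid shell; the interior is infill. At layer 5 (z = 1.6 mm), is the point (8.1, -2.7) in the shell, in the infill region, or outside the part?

At z = 1.6 mm: the r=11 cylinder contributes a regular 6-gon of circumradius 11; (whole slice rotated 40° about Z — lengths, areas and connectivity unchanged). Overall, the cross-section is a single solid region. Undo the 40° rotation: the query point maps to (4.469, -7.275) in the un-rotated model frame. The nearest boundary edge runs (5.50, -9.53)→(11.00, 0.00); distance from the point to it = 2.02 mm. The point is inside the cross-section and 2.02 mm from the nearest boundary — more than the 1.6 mm shell width (4 × 0.4), so it's in the infill interior.

infill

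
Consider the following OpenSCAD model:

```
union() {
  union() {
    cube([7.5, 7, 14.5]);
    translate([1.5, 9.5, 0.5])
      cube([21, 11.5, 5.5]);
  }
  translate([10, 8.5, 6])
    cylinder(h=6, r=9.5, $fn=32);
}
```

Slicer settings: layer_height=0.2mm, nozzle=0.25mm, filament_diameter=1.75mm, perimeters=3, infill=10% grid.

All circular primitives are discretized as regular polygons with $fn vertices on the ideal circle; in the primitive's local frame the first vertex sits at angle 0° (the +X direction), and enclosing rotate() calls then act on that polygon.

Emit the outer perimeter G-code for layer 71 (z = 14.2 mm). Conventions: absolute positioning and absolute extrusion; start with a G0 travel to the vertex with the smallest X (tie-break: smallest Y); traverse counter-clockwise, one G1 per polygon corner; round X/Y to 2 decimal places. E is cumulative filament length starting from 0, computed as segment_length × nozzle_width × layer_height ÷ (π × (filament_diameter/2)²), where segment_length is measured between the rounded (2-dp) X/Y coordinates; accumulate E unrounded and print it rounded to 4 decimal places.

G0 X0.00 Y0.00 Z14.20
G1 X7.50 Y0.00 E0.1559
G1 X7.50 Y7.00 E0.3014
G1 X0.00 Y7.00 E0.4573
G1 X0.00 Y0.00 E0.6028

At z = 14.2 mm: the cube (footprint 7.5×7) is included at this height; the cube at (1.5, 9.5) is absent (z outside [0.5, 6]); Combining (union): only the 7.5×7 cube is present, so the union is just that shape — 1 connected region; the cylinder at (10, 8.5) is not intersected at this z (z outside [6, 12]); Taking the union: only the result so far is present, so the union is just that shape — 1 connected region. The outline is a single polygon with 4 vertices. Extrusion per mm of travel: 0.25 × 0.2 / (π × 0.875²) = 0.020788. Accumulating E over each segment gives final E = 0.6028.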